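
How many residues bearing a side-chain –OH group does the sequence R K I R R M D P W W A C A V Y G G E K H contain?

The –OH-bearing residues are Ser, Thr (aliphatic alcohols), and Tyr (phenol).
Matching residues: Y15.

1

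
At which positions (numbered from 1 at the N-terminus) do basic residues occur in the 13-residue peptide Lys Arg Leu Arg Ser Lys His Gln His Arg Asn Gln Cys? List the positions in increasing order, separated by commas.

Lysine (K), arginine (R), and histidine (H) have basic, nitrogen-containing side chains.
Matching residues: Lys1, Arg2, Arg4, Lys6, His7, His9, Arg10.

1, 2, 4, 6, 7, 9, 10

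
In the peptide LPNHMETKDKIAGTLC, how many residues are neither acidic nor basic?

Acidic: D, E. Basic: K, R, H. All other residues are neither.
Matching residues: L1, P2, N3, M5, T7, I11, A12, G13, T14, L15, C16.

11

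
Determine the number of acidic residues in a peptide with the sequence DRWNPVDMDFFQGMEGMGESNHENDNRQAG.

Only D (aspartate) and E (glutamate) carry a side-chain carboxylic acid.
Matching residues: D1, D7, D9, E15, E19, E23, D25.

7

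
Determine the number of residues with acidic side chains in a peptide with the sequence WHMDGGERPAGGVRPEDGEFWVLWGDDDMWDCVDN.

The acidic residues are Asp (D) and Glu (E), whose side chains end in a carboxylate group.
Matching residues: D4, E7, E16, D17, E19, D26, D27, D28, D31, D34.

10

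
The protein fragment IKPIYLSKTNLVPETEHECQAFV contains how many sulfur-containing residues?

1

The sulfur-bearing residues are cysteine (–SH) and methionine (–S–CH₃).
Matching residues: C19.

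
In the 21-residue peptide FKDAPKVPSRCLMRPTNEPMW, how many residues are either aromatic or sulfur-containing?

Aromatic: F, W, Y. Sulfur-containing: C, M.
Aromatic residues here: F1, W21 (2).
Sulfur-containing residues here: C11, M13, M20 (3).
The two groups share no amino acid, so total = 2 + 3 = 5.

5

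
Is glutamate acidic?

Aspartate (D) and glutamate (E) have carboxylic-acid side chains and are the acidic amino acids.
Glutamate is in this group.

Yes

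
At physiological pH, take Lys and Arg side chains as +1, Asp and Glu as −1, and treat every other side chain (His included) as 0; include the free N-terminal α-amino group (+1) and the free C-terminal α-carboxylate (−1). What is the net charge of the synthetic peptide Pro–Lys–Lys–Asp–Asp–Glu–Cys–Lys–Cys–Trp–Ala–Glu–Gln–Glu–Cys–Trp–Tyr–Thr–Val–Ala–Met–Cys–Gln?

-2

Positive (K, R): Lys2, Lys3, Lys8 → +3.
Negative (D, E): Asp4, Asp5, Glu6, Glu12, Glu14 → −5.
The N-terminus (+1) and C-terminus (−1) cancel.
Net charge = (+3) + (−5) = −2.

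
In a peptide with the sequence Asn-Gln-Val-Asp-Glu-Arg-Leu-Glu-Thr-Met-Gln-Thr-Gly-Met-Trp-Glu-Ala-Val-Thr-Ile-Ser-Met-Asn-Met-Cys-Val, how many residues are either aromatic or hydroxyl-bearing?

Aromatic: F, W, Y. Hydroxyl-bearing: S, T, Y.
Aromatic residues here: Trp15 (1).
Hydroxyl-bearing residues here: Thr9, Thr12, Thr19, Ser21 (4).
(Y belongs to both groups, but none appear in this sequence.) Total = 1 + 4 = 5.

5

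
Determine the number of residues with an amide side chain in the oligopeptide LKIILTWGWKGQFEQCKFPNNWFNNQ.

7

Only N (asparagine) and Q (glutamine) carry a side-chain carboxamide.
Matching residues: Q12, Q15, N20, N21, N24, N25, Q26.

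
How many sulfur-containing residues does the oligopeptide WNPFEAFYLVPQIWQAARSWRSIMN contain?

1

Cysteine (C, thiol) and methionine (M, thioether) are the two sulfur-containing amino acids.
Matching residues: M24.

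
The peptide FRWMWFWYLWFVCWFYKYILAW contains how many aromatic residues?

13

F, W, and Y each carry an aromatic ring on the side chain.
Matching residues: F1, W3, W5, F6, W7, Y8, W10, F11, W14, F15, Y16, Y18, W22.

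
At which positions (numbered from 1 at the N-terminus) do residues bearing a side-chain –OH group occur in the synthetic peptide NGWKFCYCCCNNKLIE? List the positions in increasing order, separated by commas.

The –OH-bearing residues are Ser, Thr (aliphatic alcohols), and Tyr (phenol).
Matching residues: Y7.

7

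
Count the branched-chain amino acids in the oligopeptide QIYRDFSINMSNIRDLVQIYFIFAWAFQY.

7

Valine (V), leucine (L), and isoleucine (I) are the branched-chain amino acids.
Matching residues: I2, I8, I13, L16, V17, I19, I22.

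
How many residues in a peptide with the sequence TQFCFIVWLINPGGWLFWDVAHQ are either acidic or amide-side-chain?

4

Acidic: D, E. Amide-side-chain: N, Q.
Acidic residues here: D19 (1).
Amide-side-chain residues here: Q2, N11, Q23 (3).
The two groups share no amino acid, so total = 1 + 3 = 4.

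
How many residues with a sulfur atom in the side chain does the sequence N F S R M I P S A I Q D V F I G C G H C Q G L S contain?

Only Cys (C) and Met (M) have a sulfur atom in the side chain.
Matching residues: M5, C17, C20.

3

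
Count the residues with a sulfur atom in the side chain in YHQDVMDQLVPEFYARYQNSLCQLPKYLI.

The sulfur-bearing residues are cysteine (–SH) and methionine (–S–CH₃).
Matching residues: M6, C22.

2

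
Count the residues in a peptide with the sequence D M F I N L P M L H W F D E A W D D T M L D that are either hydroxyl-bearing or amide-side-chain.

2

Hydroxyl-bearing: S, T, Y. Amide-side-chain: N, Q.
Hydroxyl-bearing residues here: T19 (1).
Amide-side-chain residues here: N5 (1).
The two groups share no amino acid, so total = 1 + 1 = 2.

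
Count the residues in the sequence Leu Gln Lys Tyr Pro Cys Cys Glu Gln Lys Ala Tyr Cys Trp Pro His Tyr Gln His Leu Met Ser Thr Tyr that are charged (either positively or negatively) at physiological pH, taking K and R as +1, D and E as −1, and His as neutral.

3

Charged side chains at pH ~7.4: K, R (positive); D, E (negative).
Matching residues: Lys3, Glu8, Lys10.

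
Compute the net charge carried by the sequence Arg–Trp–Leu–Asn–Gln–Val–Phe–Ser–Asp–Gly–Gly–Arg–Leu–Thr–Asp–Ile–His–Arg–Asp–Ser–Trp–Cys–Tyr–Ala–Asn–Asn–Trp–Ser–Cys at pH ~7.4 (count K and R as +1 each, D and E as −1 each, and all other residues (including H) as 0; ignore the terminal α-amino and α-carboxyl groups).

0

Positive (K, R): Arg1, Arg12, Arg18 → +3.
Negative (D, E): Asp9, Asp15, Asp19 → −3.
Net charge = (+3) + (−3) = 0.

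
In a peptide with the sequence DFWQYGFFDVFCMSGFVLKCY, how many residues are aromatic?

8

F, W, and Y each carry an aromatic ring on the side chain.
Matching residues: F2, W3, Y5, F7, F8, F11, F16, Y21.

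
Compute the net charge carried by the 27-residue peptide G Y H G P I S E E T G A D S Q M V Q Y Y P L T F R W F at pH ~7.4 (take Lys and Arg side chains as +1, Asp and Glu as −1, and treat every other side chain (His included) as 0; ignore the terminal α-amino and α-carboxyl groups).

Positive (K, R): R25 → +1.
Negative (D, E): E8, E9, D13 → −3.
Net charge = (+1) + (−3) = −2.

-2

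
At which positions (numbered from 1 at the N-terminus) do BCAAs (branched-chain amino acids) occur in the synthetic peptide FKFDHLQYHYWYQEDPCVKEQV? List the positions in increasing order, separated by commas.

The BCAAs are Val, Leu, and Ile — aliphatic side chains with a branch point.
Matching residues: L6, V18, V22.

6, 18, 22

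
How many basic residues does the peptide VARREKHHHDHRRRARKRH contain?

Lysine (K), arginine (R), and histidine (H) have basic, nitrogen-containing side chains.
Matching residues: R3, R4, K6, H7, H8, H9, H11, R12, R13, R14, R16, K17, R18, H19.

14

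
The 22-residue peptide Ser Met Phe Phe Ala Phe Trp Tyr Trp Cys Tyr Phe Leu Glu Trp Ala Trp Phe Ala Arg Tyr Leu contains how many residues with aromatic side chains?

F, W, and Y each carry an aromatic ring on the side chain.
Matching residues: Phe3, Phe4, Phe6, Trp7, Tyr8, Trp9, Tyr11, Phe12, Trp15, Trp17, Phe18, Tyr21.

12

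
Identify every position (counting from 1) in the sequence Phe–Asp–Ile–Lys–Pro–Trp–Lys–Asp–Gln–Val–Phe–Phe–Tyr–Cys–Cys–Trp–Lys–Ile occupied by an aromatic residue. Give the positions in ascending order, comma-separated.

1, 6, 11, 12, 13, 16

Matching residues: Phe1, Trp6, Phe11, Phe12, Tyr13, Trp16.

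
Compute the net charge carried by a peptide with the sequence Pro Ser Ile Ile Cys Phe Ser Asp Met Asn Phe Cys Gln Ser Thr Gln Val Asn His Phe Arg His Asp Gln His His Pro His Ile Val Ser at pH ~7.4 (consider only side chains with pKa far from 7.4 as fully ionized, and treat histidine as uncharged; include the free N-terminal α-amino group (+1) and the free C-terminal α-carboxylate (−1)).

-1

The side chains ionized at physiological pH are Lys/Arg (+1) and Asp/Glu (−1); with His treated as neutral, nothing else contributes.
Positive (K, R): Arg21 → +1.
Negative (D, E): Asp8, Asp23 → −2.
The N-terminus (+1) and C-terminus (−1) cancel.
Net charge = (+1) + (−2) = −1.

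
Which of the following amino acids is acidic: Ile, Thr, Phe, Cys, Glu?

Only D (aspartate) and E (glutamate) carry a side-chain carboxylic acid.
Of the listed options, only Glu belongs to this group.

Glu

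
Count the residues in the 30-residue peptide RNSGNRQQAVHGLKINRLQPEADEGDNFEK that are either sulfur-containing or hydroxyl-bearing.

1

Sulfur-containing: C, M. Hydroxyl-bearing: S, T, Y.
Sulfur-containing residues here: none (0).
Hydroxyl-bearing residues here: S3 (1).
The two groups share no amino acid, so total = 0 + 1 = 1.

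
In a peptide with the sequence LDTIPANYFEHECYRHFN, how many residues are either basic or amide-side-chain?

Basic: H, K, R. Amide-side-chain: N, Q.
Basic residues here: H11, R15, H16 (3).
Amide-side-chain residues here: N7, N18 (2).
The two groups share no amino acid, so total = 3 + 2 = 5.

5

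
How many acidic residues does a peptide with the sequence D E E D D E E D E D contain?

Aspartate (D) and glutamate (E) have carboxylic-acid side chains and are the acidic amino acids.
Matching residues: D1, E2, E3, D4, D5, E6, E7, D8, E9, D10.

10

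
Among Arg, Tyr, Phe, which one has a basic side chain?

Lysine (K), arginine (R), and histidine (H) have basic, nitrogen-containing side chains.
Of the listed options, only Arg belongs to this group.

Arg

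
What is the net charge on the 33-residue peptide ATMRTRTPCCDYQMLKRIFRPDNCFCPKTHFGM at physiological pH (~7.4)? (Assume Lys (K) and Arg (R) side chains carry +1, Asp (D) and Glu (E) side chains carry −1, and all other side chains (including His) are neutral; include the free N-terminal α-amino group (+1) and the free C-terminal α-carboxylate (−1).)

Positive (K, R): R4, R6, K16, R17, R20, K28 → +6.
Negative (D, E): D11, D22 → −2.
The N-terminus (+1) and C-terminus (−1) cancel.
Net charge = (+6) + (−2) = +4.

+4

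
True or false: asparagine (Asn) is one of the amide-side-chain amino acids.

True

Asparagine (N) and glutamine (Q) have uncharged amide side chains.
Asparagine is in this group.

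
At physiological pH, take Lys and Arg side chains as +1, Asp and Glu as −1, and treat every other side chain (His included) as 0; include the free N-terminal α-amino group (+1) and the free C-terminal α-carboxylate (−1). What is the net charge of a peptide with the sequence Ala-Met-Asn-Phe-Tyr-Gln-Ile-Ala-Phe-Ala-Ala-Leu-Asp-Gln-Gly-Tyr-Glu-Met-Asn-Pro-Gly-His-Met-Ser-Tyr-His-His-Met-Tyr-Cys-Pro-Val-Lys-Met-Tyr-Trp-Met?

Positive (K, R): Lys33 → +1.
Negative (D, E): Asp13, Glu17 → −2.
The N-terminus (+1) and C-terminus (−1) cancel.
Net charge = (+1) + (−2) = −1.

-1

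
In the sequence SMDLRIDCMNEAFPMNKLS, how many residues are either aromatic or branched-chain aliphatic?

Aromatic: F, W, Y. Branched-chain aliphatic: I, L, V.
Aromatic residues here: F13 (1).
Branched-chain aliphatic residues here: L4, I6, L18 (3).
The two groups share no amino acid, so total = 1 + 3 = 4.

4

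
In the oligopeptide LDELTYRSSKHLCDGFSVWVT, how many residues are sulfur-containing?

1

The sulfur-bearing residues are cysteine (–SH) and methionine (–S–CH₃).
Matching residues: C13.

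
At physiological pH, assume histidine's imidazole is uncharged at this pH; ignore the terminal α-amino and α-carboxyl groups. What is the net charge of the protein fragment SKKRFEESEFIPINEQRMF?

0

The side chains ionized at physiological pH are Lys/Arg (+1) and Asp/Glu (−1); with His treated as neutral, nothing else contributes.
Positive (K, R): K2, K3, R4, R17 → +4.
Negative (D, E): E6, E7, E9, E15 → −4.
Net charge = (+4) + (−4) = 0.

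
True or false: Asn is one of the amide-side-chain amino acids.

True

Asparagine (N) and glutamine (Q) have uncharged amide side chains.
Asparagine is in this group.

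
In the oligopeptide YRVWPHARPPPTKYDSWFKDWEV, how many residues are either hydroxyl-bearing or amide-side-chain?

4

Hydroxyl-bearing: S, T, Y. Amide-side-chain: N, Q.
Hydroxyl-bearing residues here: Y1, T12, Y14, S16 (4).
Amide-side-chain residues here: none (0).
The two groups share no amino acid, so total = 4 + 0 = 4.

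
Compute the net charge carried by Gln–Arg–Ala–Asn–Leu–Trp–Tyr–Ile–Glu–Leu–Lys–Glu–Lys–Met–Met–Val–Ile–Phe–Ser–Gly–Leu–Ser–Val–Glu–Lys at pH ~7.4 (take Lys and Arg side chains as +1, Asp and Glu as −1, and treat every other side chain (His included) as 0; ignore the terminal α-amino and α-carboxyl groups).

+1

Positive (K, R): Arg2, Lys11, Lys13, Lys25 → +4.
Negative (D, E): Glu9, Glu12, Glu24 → −3.
Net charge = (+4) + (−3) = +1.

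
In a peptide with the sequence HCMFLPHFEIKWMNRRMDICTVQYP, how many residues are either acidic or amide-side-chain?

Acidic: D, E. Amide-side-chain: N, Q.
Acidic residues here: E9, D18 (2).
Amide-side-chain residues here: N14, Q23 (2).
The two groups share no amino acid, so total = 2 + 2 = 4.

4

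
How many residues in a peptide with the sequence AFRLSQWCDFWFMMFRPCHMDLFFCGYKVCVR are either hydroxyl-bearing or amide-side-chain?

Hydroxyl-bearing: S, T, Y. Amide-side-chain: N, Q.
Hydroxyl-bearing residues here: S5, Y27 (2).
Amide-side-chain residues here: Q6 (1).
The two groups share no amino acid, so total = 2 + 1 = 3.

3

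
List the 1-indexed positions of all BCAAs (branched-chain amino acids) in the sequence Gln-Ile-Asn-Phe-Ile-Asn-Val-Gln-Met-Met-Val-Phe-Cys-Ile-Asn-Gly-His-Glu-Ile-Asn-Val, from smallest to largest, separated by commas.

2, 5, 7, 11, 14, 19, 21

The BCAAs are Val, Leu, and Ile — aliphatic side chains with a branch point.
Matching residues: Ile2, Ile5, Val7, Val11, Ile14, Ile19, Val21.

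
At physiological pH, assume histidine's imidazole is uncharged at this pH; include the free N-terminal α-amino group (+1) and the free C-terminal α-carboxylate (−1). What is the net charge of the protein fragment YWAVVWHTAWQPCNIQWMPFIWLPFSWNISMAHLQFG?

0

The side chains ionized at physiological pH are Lys/Arg (+1) and Asp/Glu (−1); with His treated as neutral, nothing else contributes.
Positive (K, R): none → +0.
Negative (D, E): none → −0.
The N-terminus (+1) and C-terminus (−1) cancel.
Net charge = (+0) + (−0) = 0.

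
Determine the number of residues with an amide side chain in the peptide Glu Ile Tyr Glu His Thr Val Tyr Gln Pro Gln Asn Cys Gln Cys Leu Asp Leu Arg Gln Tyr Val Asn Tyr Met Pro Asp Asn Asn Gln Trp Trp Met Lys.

Only N (asparagine) and Q (glutamine) carry a side-chain carboxamide.
Matching residues: Gln9, Gln11, Asn12, Gln14, Gln20, Asn23, Asn28, Asn29, Gln30.

9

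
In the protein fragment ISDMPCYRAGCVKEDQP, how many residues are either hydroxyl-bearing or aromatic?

Hydroxyl-bearing: S, T, Y. Aromatic: F, W, Y.
Hydroxyl-bearing residues here: S2, Y7 (2).
Aromatic residues here: Y7 (1).
Y is in both groups, so the 1 Y residue must not be double-counted.
Total = 2 + 1 − 1 = 2.

2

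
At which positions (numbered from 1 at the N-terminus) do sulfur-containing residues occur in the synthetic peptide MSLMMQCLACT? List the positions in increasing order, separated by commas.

1, 4, 5, 7, 10

Only Cys (C) and Met (M) have a sulfur atom in the side chain.
Matching residues: M1, M4, M5, C7, C10.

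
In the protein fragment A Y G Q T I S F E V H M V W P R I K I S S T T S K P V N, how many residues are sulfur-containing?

Cysteine (C, thiol) and methionine (M, thioether) are the two sulfur-containing amino acids.
Matching residues: M12.

1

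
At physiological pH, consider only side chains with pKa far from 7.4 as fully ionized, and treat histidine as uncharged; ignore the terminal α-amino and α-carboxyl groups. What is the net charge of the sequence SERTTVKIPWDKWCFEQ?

0

At pH ~7.4 the Lys and Arg side chains are protonated (+1), the Asp and Glu side chains are deprotonated (−1), and with His taken as neutral all other side chains carry no charge.
Positive (K, R): R3, K7, K12 → +3.
Negative (D, E): E2, D11, E16 → −3.
Net charge = (+3) + (−3) = 0.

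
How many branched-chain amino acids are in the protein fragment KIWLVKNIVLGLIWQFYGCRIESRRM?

9

The BCAAs are Val, Leu, and Ile — aliphatic side chains with a branch point.
Matching residues: I2, L4, V5, I8, V9, L10, L12, I13, I21.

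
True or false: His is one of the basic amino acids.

The basic amino acids are Lys (K), Arg (R), and His (H).
Histidine is in this group.

True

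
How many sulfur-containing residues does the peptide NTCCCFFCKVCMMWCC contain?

9

Only Cys (C) and Met (M) have a sulfur atom in the side chain.
Matching residues: C3, C4, C5, C8, C11, M12, M13, C15, C16.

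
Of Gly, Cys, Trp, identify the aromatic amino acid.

Trp

Phenylalanine (F), tryptophan (W), and tyrosine (Y) have aromatic ring side chains.
Of the listed options, only Trp belongs to this group.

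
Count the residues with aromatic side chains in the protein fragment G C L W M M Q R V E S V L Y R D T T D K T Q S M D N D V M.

2

F, W, and Y each carry an aromatic ring on the side chain.
Matching residues: W4, Y14.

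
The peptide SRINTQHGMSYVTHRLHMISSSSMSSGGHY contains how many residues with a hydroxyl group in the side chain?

Serine (S), threonine (T), and tyrosine (Y) each carry a hydroxyl group on the side chain.
Matching residues: S1, T5, S10, Y11, T13, S20, S21, S22, S23, S25, S26, Y30.

12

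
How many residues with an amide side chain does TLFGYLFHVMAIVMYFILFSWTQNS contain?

Asparagine (N) and glutamine (Q) have uncharged amide side chains.
Matching residues: Q23, N24.

2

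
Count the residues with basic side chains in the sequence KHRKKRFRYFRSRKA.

Lysine (K), arginine (R), and histidine (H) have basic, nitrogen-containing side chains.
Matching residues: K1, H2, R3, K4, K5, R6, R8, R11, R13, K14.

10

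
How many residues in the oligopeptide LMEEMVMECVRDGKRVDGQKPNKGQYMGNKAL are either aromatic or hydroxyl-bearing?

Aromatic: F, W, Y. Hydroxyl-bearing: S, T, Y.
Aromatic residues here: Y26 (1).
Hydroxyl-bearing residues here: Y26 (1).
Y is in both groups, so the 1 Y residue must not be double-counted.
Total = 1 + 1 − 1 = 1.

1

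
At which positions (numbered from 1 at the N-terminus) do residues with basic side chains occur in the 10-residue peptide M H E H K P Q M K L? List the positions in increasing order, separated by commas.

2, 4, 5, 9

K, R, and H are the three residues with basic side chains (ε-amine, guanidinium, and imidazole respectively).
Matching residues: H2, H4, K5, K9.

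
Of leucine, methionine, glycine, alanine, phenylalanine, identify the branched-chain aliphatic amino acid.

Valine (V), leucine (L), and isoleucine (I) are the branched-chain amino acids.
Of the listed options, only leucine belongs to this group.

leucine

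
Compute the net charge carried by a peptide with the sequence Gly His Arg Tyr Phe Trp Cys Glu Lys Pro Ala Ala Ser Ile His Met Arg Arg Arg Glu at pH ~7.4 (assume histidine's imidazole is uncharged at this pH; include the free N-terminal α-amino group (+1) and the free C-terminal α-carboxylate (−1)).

At pH ~7.4 the Lys and Arg side chains are protonated (+1), the Asp and Glu side chains are deprotonated (−1), and with His taken as neutral all other side chains carry no charge.
Positive (K, R): Arg3, Lys9, Arg17, Arg18, Arg19 → +5.
Negative (D, E): Glu8, Glu20 → −2.
The N-terminus (+1) and C-terminus (−1) cancel.
Net charge = (+5) + (−2) = +3.

+3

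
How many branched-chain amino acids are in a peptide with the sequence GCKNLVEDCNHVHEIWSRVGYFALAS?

6

The BCAAs are Val, Leu, and Ile — aliphatic side chains with a branch point.
Matching residues: L5, V6, V12, I15, V19, L24.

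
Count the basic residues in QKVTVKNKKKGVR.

Lysine (K), arginine (R), and histidine (H) have basic, nitrogen-containing side chains.
Matching residues: K2, K6, K8, K9, K10, R13.

6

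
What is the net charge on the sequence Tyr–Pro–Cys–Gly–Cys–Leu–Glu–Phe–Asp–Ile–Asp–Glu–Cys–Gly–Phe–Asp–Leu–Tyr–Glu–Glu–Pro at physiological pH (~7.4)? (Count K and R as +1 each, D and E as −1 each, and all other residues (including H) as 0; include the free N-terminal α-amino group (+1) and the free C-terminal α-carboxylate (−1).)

Positive (K, R): none → +0.
Negative (D, E): Glu7, Asp9, Asp11, Glu12, Asp16, Glu19, Glu20 → −7.
The N-terminus (+1) and C-terminus (−1) cancel.
Net charge = (+0) + (−7) = −7.

-7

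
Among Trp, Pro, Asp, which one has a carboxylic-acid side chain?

Asp

The acidic residues are Asp (D) and Glu (E), whose side chains end in a carboxylate group.
Of the listed options, only Asp belongs to this group.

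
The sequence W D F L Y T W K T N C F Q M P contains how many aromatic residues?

The aromatic amino acids are Phe (F, benzyl), Trp (W, indole), and Tyr (Y, phenol).
Matching residues: W1, F3, Y5, W7, F12.

5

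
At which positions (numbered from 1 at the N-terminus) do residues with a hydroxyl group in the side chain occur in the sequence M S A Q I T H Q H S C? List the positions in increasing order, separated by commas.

The –OH-bearing residues are Ser, Thr (aliphatic alcohols), and Tyr (phenol).
Matching residues: S2, T6, S10.

2, 6, 10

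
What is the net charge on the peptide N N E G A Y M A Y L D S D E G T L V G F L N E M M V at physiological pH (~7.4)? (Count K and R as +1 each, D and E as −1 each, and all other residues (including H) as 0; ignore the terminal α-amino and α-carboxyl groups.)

-5

Positive (K, R): none → +0.
Negative (D, E): E3, D11, D13, E14, E23 → −5.
Net charge = (+0) + (−5) = −5.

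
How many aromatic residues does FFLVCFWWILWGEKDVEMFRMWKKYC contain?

The aromatic amino acids are Phe (F, benzyl), Trp (W, indole), and Tyr (Y, phenol).
Matching residues: F1, F2, F6, W7, W8, W11, F19, W22, Y25.

9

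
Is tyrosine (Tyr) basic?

Lysine (K), arginine (R), and histidine (H) have basic, nitrogen-containing side chains.
Tyrosine is not in this group.

No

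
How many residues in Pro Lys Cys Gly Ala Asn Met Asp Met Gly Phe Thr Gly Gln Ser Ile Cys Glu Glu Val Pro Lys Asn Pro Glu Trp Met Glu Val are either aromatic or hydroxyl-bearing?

4

Aromatic: F, W, Y. Hydroxyl-bearing: S, T, Y.
Aromatic residues here: Phe11, Trp26 (2).
Hydroxyl-bearing residues here: Thr12, Ser15 (2).
(Y belongs to both groups, but none appear in this sequence.) Total = 2 + 2 = 4.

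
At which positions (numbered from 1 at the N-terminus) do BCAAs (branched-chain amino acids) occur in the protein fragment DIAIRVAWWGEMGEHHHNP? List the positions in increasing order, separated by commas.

V, L, and I make up the branched-chain aliphatic group.
Matching residues: I2, I4, V6.

2, 4, 6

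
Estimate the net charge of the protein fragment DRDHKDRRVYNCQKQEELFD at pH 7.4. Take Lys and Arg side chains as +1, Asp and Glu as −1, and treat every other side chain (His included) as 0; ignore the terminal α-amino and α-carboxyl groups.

Positive (K, R): R2, K5, R7, R8, K14 → +5.
Negative (D, E): D1, D3, D6, E16, E17, D20 → −6.
Net charge = (+5) + (−6) = −1.

-1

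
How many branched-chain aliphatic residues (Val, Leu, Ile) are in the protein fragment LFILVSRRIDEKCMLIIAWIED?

Matching residues: L1, I3, L4, V5, I9, L15, I16, I17, I20.

9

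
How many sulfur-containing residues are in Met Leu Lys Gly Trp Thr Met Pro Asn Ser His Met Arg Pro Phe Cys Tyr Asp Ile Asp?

4

Only Cys (C) and Met (M) have a sulfur atom in the side chain.
Matching residues: Met1, Met7, Met12, Cys16.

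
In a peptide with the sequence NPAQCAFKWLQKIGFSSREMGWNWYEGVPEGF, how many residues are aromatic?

7

The aromatic amino acids are Phe (F, benzyl), Trp (W, indole), and Tyr (Y, phenol).
Matching residues: F7, W9, F15, W22, W24, Y25, F32.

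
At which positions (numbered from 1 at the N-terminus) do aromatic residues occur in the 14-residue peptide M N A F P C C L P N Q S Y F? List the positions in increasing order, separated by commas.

The aromatic amino acids are Phe (F, benzyl), Trp (W, indole), and Tyr (Y, phenol).
Matching residues: F4, Y13, F14.

4, 13, 14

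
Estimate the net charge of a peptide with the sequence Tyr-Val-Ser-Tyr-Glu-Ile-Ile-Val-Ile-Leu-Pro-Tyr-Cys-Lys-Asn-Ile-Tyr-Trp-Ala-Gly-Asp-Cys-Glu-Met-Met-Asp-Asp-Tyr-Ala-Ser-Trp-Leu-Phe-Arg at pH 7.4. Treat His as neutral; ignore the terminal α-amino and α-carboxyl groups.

At pH ~7.4 the Lys and Arg side chains are protonated (+1), the Asp and Glu side chains are deprotonated (−1), and with His taken as neutral all other side chains carry no charge.
Positive (K, R): Lys14, Arg34 → +2.
Negative (D, E): Glu5, Asp21, Glu23, Asp26, Asp27 → −5.
Net charge = (+2) + (−5) = −3.

-3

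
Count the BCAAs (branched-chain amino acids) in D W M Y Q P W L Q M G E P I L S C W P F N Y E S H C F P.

3

The BCAAs are Val, Leu, and Ile — aliphatic side chains with a branch point.
Matching residues: L8, I14, L15.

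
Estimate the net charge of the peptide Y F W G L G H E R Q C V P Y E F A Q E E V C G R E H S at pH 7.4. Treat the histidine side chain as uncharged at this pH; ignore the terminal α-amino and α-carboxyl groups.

At pH ~7.4 the Lys and Arg side chains are protonated (+1), the Asp and Glu side chains are deprotonated (−1), and with His taken as neutral all other side chains carry no charge.
Positive (K, R): R9, R24 → +2.
Negative (D, E): E8, E15, E19, E20, E25 → −5.
Net charge = (+2) + (−5) = −3.

-3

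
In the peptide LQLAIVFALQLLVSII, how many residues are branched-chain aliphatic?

10

V, L, and I make up the branched-chain aliphatic group.
Matching residues: L1, L3, I5, V6, L9, L11, L12, V13, I15, I16.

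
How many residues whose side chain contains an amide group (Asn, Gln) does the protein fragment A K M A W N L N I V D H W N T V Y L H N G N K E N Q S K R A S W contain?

7

Matching residues: N6, N8, N14, N20, N22, N25, Q26.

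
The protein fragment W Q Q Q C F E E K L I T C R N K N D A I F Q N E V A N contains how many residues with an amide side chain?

Only N (asparagine) and Q (glutamine) carry a side-chain carboxamide.
Matching residues: Q2, Q3, Q4, N15, N17, Q22, N23, N27.

8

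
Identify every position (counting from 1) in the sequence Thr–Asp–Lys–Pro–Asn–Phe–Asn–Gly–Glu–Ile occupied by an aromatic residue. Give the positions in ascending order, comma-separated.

6

The aromatic amino acids are Phe (F, benzyl), Trp (W, indole), and Tyr (Y, phenol).
Matching residues: Phe6.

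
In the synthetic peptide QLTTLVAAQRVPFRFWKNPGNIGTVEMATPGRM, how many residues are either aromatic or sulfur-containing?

Aromatic: F, W, Y. Sulfur-containing: C, M.
Aromatic residues here: F13, F15, W16 (3).
Sulfur-containing residues here: M27, M33 (2).
The two groups share no amino acid, so total = 3 + 2 = 5.

5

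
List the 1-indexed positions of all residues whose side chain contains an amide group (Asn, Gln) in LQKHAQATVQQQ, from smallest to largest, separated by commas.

2, 6, 10, 11, 12

Matching residues: Q2, Q6, Q10, Q11, Q12.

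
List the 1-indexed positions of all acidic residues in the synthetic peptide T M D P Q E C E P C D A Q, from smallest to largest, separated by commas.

Only D (aspartate) and E (glutamate) carry a side-chain carboxylic acid.
Matching residues: D3, E6, E8, D11.

3, 6, 8, 11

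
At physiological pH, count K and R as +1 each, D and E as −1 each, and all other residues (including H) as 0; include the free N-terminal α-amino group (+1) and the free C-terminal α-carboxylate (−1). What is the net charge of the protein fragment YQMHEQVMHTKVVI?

0

Positive (K, R): K11 → +1.
Negative (D, E): E5 → −1.
The N-terminus (+1) and C-terminus (−1) cancel.
Net charge = (+1) + (−1) = 0.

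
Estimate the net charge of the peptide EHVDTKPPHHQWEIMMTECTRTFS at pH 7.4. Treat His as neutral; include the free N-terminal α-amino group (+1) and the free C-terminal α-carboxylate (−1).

At pH ~7.4 the Lys and Arg side chains are protonated (+1), the Asp and Glu side chains are deprotonated (−1), and with His taken as neutral all other side chains carry no charge.
Positive (K, R): K6, R21 → +2.
Negative (D, E): E1, D4, E13, E18 → −4.
The N-terminus (+1) and C-terminus (−1) cancel.
Net charge = (+2) + (−4) = −2.

-2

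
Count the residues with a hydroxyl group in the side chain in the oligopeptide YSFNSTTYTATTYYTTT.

S, T, and Y are the three residues with a side-chain hydroxyl.
Matching residues: Y1, S2, S5, T6, T7, Y8, T9, T11, T12, Y13, Y14, T15, T16, T17.

14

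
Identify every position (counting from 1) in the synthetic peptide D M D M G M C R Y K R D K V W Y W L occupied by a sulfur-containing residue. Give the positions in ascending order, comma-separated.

The sulfur-bearing residues are cysteine (–SH) and methionine (–S–CH₃).
Matching residues: M2, M4, M6, C7.

2, 4, 6, 7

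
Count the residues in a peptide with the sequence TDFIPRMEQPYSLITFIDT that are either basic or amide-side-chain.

2

Basic: H, K, R. Amide-side-chain: N, Q.
Basic residues here: R6 (1).
Amide-side-chain residues here: Q9 (1).
The two groups share no amino acid, so total = 1 + 1 = 2.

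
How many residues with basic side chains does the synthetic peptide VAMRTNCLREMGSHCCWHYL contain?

4

K, R, and H are the three residues with basic side chains (ε-amine, guanidinium, and imidazole respectively).
Matching residues: R4, R9, H14, H18.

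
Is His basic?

Lysine (K), arginine (R), and histidine (H) have basic, nitrogen-containing side chains.
Histidine is in this group.

Yes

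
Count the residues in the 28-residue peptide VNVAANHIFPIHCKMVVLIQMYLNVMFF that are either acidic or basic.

Acidic: D, E. Basic: H, K, R.
Acidic residues here: none (0).
Basic residues here: H7, H12, K14 (3).
The two groups share no amino acid, so total = 0 + 3 = 3.

3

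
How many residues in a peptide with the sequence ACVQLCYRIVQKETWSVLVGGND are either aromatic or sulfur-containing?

4

Aromatic: F, W, Y. Sulfur-containing: C, M.
Aromatic residues here: Y7, W15 (2).
Sulfur-containing residues here: C2, C6 (2).
The two groups share no amino acid, so total = 2 + 2 = 4.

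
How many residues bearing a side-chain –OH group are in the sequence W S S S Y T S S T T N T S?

The –OH-bearing residues are Ser, Thr (aliphatic alcohols), and Tyr (phenol).
Matching residues: S2, S3, S4, Y5, T6, S7, S8, T9, T10, T12, S13.

11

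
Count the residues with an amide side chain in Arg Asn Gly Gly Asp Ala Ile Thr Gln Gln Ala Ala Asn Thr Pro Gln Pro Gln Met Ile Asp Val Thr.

6

Asparagine (N) and glutamine (Q) have uncharged amide side chains.
Matching residues: Asn2, Gln9, Gln10, Asn13, Gln16, Gln18.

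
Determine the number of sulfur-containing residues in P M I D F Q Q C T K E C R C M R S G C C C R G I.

8

The sulfur-bearing residues are cysteine (–SH) and methionine (–S–CH₃).
Matching residues: M2, C8, C12, C14, M15, C19, C20, C21.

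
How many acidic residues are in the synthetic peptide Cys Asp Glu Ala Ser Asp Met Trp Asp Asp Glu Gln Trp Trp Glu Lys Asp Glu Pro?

Aspartate (D) and glutamate (E) have carboxylic-acid side chains and are the acidic amino acids.
Matching residues: Asp2, Glu3, Asp6, Asp9, Asp10, Glu11, Glu15, Asp17, Glu18.

9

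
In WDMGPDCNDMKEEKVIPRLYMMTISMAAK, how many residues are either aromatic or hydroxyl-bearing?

4

Aromatic: F, W, Y. Hydroxyl-bearing: S, T, Y.
Aromatic residues here: W1, Y20 (2).
Hydroxyl-bearing residues here: Y20, T23, S25 (3).
Y is in both groups, so the 1 Y residue must not be double-counted.
Total = 2 + 3 − 1 = 4.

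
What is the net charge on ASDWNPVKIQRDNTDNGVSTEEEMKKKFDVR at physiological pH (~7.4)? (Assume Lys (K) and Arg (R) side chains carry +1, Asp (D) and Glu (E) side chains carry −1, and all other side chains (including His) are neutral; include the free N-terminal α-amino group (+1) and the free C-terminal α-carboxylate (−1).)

-1

Positive (K, R): K8, R11, K25, K26, K27, R31 → +6.
Negative (D, E): D3, D12, D15, E21, E22, E23, D29 → −7.
The N-terminus (+1) and C-terminus (−1) cancel.
Net charge = (+6) + (−7) = −1.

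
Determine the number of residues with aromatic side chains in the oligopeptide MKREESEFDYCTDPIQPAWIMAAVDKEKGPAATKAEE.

The aromatic amino acids are Phe (F, benzyl), Trp (W, indole), and Tyr (Y, phenol).
Matching residues: F8, Y10, W19.

3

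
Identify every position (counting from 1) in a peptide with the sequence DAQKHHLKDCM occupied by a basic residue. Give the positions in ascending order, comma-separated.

4, 5, 6, 8

K, R, and H are the three residues with basic side chains (ε-amine, guanidinium, and imidazole respectively).
Matching residues: K4, H5, H6, K8.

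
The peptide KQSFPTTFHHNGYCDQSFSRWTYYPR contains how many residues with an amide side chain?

Only N (asparagine) and Q (glutamine) carry a side-chain carboxamide.
Matching residues: Q2, N11, Q16.

3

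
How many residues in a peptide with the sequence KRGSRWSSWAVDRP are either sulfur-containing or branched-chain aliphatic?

Sulfur-containing: C, M. Branched-chain aliphatic: I, L, V.
Sulfur-containing residues here: none (0).
Branched-chain aliphatic residues here: V11 (1).
The two groups share no amino acid, so total = 0 + 1 = 1.

1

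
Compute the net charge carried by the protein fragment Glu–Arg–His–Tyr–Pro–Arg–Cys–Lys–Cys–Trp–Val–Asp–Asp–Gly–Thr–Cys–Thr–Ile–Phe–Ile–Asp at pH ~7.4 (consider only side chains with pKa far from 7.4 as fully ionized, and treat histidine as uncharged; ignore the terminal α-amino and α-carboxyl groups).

At pH ~7.4 the Lys and Arg side chains are protonated (+1), the Asp and Glu side chains are deprotonated (−1), and with His taken as neutral all other side chains carry no charge.
Positive (K, R): Arg2, Arg6, Lys8 → +3.
Negative (D, E): Glu1, Asp12, Asp13, Asp21 → −4.
Net charge = (+3) + (−4) = −1.

-1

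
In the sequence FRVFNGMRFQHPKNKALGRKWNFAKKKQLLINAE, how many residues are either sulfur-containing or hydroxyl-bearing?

Sulfur-containing: C, M. Hydroxyl-bearing: S, T, Y.
Sulfur-containing residues here: M7 (1).
Hydroxyl-bearing residues here: none (0).
The two groups share no amino acid, so total = 1 + 0 = 1.

1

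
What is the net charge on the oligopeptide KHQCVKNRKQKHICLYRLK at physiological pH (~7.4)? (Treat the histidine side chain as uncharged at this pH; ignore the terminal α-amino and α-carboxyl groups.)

Near pH 7.4, K and R contribute +1 each, D and E contribute −1 each, and every other side chain (His included, as stated) is uncharged.
Positive (K, R): K1, K6, R8, K9, K11, R17, K19 → +7.
Negative (D, E): none → −0.
Net charge = (+7) + (−0) = +7.

+7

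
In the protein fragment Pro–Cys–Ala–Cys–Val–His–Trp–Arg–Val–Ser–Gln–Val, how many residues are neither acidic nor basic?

10

Acidic: D, E. Basic: K, R, H. All other residues are neither.
Matching residues: Pro1, Cys2, Ala3, Cys4, Val5, Trp7, Val9, Ser10, Gln11, Val12.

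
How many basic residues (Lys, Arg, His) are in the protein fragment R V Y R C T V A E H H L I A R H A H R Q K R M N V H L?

11

Matching residues: R1, R4, H10, H11, R15, H16, H18, R19, K21, R22, H26.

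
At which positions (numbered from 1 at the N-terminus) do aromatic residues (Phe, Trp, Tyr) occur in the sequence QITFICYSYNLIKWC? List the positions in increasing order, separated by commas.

4, 7, 9, 14

Matching residues: F4, Y7, Y9, W14.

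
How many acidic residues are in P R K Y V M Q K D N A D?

Aspartate (D) and glutamate (E) have carboxylic-acid side chains and are the acidic amino acids.
Matching residues: D9, D12.

2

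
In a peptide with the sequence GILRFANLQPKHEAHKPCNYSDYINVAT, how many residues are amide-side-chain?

4

Only N (asparagine) and Q (glutamine) carry a side-chain carboxamide.
Matching residues: N7, Q9, N19, N25.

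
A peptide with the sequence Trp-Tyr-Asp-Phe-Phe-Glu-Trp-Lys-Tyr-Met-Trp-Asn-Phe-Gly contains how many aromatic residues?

The aromatic amino acids are Phe (F, benzyl), Trp (W, indole), and Tyr (Y, phenol).
Matching residues: Trp1, Tyr2, Phe4, Phe5, Trp7, Tyr9, Trp11, Phe13.

8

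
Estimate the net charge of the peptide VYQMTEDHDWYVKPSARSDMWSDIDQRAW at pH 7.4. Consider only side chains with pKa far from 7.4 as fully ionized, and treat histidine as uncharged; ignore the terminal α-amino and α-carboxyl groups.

Near pH 7.4, K and R contribute +1 each, D and E contribute −1 each, and every other side chain (His included, as stated) is uncharged.
Positive (K, R): K13, R17, R27 → +3.
Negative (D, E): E6, D7, D9, D19, D23, D25 → −6.
Net charge = (+3) + (−6) = −3.

-3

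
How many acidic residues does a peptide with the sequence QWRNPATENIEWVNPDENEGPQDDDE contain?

The acidic residues are Asp (D) and Glu (E), whose side chains end in a carboxylate group.
Matching residues: E8, E11, D16, E17, E19, D23, D24, D25, E26.

9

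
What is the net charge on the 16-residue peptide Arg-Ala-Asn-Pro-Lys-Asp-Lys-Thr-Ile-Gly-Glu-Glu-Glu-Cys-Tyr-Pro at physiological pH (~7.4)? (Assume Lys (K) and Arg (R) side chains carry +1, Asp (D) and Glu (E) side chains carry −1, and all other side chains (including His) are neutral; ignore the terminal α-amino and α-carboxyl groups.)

-1

Positive (K, R): Arg1, Lys5, Lys7 → +3.
Negative (D, E): Asp6, Glu11, Glu12, Glu13 → −4.
Net charge = (+3) + (−4) = −1.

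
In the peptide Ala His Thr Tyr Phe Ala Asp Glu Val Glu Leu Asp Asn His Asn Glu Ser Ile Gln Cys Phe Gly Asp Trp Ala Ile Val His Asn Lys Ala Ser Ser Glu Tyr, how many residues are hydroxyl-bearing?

Serine (S), threonine (T), and tyrosine (Y) each carry a hydroxyl group on the side chain.
Matching residues: Thr3, Tyr4, Ser17, Ser32, Ser33, Tyr35.

6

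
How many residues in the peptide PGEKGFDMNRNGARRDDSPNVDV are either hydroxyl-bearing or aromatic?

2

Hydroxyl-bearing: S, T, Y. Aromatic: F, W, Y.
Hydroxyl-bearing residues here: S18 (1).
Aromatic residues here: F6 (1).
(Y belongs to both groups, but none appear in this sequence.) Total = 1 + 1 = 2.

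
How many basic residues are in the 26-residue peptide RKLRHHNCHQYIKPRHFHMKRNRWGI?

Lysine (K), arginine (R), and histidine (H) have basic, nitrogen-containing side chains.
Matching residues: R1, K2, R4, H5, H6, H9, K13, R15, H16, H18, K20, R21, R23.

13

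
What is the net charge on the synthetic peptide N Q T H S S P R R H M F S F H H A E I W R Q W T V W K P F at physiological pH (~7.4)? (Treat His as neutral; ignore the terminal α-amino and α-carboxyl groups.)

At pH ~7.4 the Lys and Arg side chains are protonated (+1), the Asp and Glu side chains are deprotonated (−1), and with His taken as neutral all other side chains carry no charge.
Positive (K, R): R8, R9, R21, K27 → +4.
Negative (D, E): E18 → −1.
Net charge = (+4) + (−1) = +3.

+3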